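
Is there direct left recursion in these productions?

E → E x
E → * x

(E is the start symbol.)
Yes, E is left-recursive

Direct left recursion occurs when N → N α for some non-terminal N (the right-hand side begins with the left-hand side itself).

E → E x: LEFT RECURSIVE (starts with E)
E → * x: starts with '*'

The grammar has direct left recursion on: E.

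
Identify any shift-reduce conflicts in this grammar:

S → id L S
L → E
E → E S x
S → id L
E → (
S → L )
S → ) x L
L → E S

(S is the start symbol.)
Augment with S' → S and build the canonical LR(0) collection (I0 = CLOSURE({[S' → . S]}), then GOTO on every symbol after a dot until no new states appear). It has 14 states:
  I0: { [E → . (], [E → . E S x], [L → . E S], [L → . E], [S → . ) x L], [S → . L )], [S → . id L S], [S → . id L], [S' → . S] }  — shift
  I1: { [E → ( .] }  — reduce
  I2: { [S → ) . x L] }  — shift
  I3: { [E → . (], [E → . E S x], [E → E . S x], [L → . E S], [L → . E], [L → E . S], [L → E .], [S → . ) x L], [S → . L )], [S → . id L S], [S → . id L] }  — shift, reduce
  I4: { [S → L . )] }  — shift
  I5: { [S' → S .] }  — accept
  I6: { [E → . (], [E → . E S x], [L → . E S], [L → . E], [S → id . L S], [S → id . L] }  — shift
  I7: { [E → . (], [E → . E S x], [L → . E S], [L → . E], [S → . ) x L], [S → . L )], [S → . id L S], [S → . id L], [S → id L . S], [S → id L .] }  — shift, reduce
  I8: { [S → id L S .] }  — reduce
  I9: { [S → L ) .] }  — reduce
  I10: { [E → E S . x], [L → E S .] }  — shift, reduce
  I11: { [E → E S x .] }  — reduce
  I12: { [E → . (], [E → . E S x], [L → . E S], [L → . E], [S → ) x . L] }  — shift
  I13: { [S → ) x L .] }  — reduce

I3 contains reduce item [L → E .] and shift items [E → . (], [S → . ) x L], [S → . id L], [S → . id L S] — shift-reduce conflict.
I7 contains reduce item [S → id L .] and shift items [E → . (], [S → . ) x L], [S → . id L], [S → . id L S] — shift-reduce conflict.
I10 contains reduce item [L → E S .] and shift item [E → E S . x] — shift-reduce conflict.

Answer: Yes — I3: [L → E .] vs [E → . (]; I7: [S → id L .] vs [E → . (]; I10: [L → E S .] vs [E → E S . x]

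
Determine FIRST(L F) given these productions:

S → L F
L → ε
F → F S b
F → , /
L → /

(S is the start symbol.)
FIRST sets of the non-terminals involved (from the grammar, by fixed-point iteration):
  FIRST(L) = { '/', ε }
  FIRST(F) = { ',' }

To compute FIRST(L F), process the symbols left to right:
Symbol L is a non-terminal. Add FIRST(L) \ {ε} = { '/' }
L is nullable (ε ∈ FIRST(L)), continue to the next symbol.
Symbol F is a non-terminal. Add FIRST(F) \ {ε} = { ',' }
F is not nullable (ε ∉ FIRST(F)), so stop here.
FIRST(L F) = { ',', '/' }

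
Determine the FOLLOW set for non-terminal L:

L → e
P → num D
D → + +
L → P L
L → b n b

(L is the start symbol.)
L is the start symbol, so $ ∈ FOLLOW(L).
In L → P L: L is at the end; this adds FOLLOW(L) to itself — nothing new

Taking the union: FOLLOW(L) = { $ }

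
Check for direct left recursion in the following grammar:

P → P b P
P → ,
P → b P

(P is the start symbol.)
Yes, P is left-recursive

Direct left recursion occurs when N → N α for some non-terminal N (the right-hand side begins with the left-hand side itself).

P → P b P: LEFT RECURSIVE (starts with P)
P → ,: starts with ','
P → b P: starts with b

The grammar has direct left recursion on: P.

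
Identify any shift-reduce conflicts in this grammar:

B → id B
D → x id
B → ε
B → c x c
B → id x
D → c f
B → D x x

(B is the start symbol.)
A shift-reduce conflict occurs when an LR(0) state has both:
  - a complete (reduce) item [A → α .] (dot at the end), and
  - a shift item [B → β . c γ] (dot before a terminal).

Augment with B' → B and build the canonical LR(0) collection (I0 = CLOSURE({[B' → . B]}), then GOTO on every symbol after a dot until no new states appear). It has 14 states:
  I0: { [B → . D x x], [B → . c x c], [B → . id B], [B → . id x], [B → .], [B' → . B], [D → . c f], [D → . x id] }  — shift, reduce
  I1: { [B' → B .] }  — accept
  I2: { [B → D . x x] }  — shift
  I3: { [B → c . x c], [D → c . f] }  — shift
  I4: { [B → . D x x], [B → . c x c], [B → . id B], [B → . id x], [B → .], [B → id . B], [B → id . x], [D → . c f], [D → . x id] }  — shift, reduce
  I5: { [D → x . id] }  — shift
  I6: { [D → x id .] }  — reduce
  I7: { [B → id B .] }  — reduce
  I8: { [B → id x .], [D → x . id] }  — shift, reduce
  I9: { [D → c f .] }  — reduce
  I10: { [B → c x . c] }  — shift
  I11: { [B → c x c .] }  — reduce
  I12: { [B → D x . x] }  — shift
  I13: { [B → D x x .] }  — reduce

I0 contains reduce item [B → .] and shift items [B → . c x c], [B → . id B], [B → . id x], [D → . c f], [D → . x id] — shift-reduce conflict.
I4 contains reduce item [B → .] and shift items [B → . c x c], [B → . id B], [B → . id x], [B → id . x], [D → . c f], [D → . x id] — shift-reduce conflict.
I8 contains reduce item [B → id x .] and shift item [D → x . id] — shift-reduce conflict.

Answer: Yes — I0: [B → .] vs [B → . c x c]; I4: [B → .] vs [B → . c x c]; I8: [B → id x .] vs [D → x . id]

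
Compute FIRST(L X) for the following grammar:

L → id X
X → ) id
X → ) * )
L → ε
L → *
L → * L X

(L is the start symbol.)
{ ')', '*', 'id' }

FIRST sets of the non-terminals involved (from the grammar, by fixed-point iteration):
  FIRST(L) = { '*', 'id', ε }
  FIRST(X) = { ')' }

To compute FIRST(L X), process the symbols left to right:
Symbol L is a non-terminal. Add FIRST(L) \ {ε} = { '*', 'id' }
L is nullable (ε ∈ FIRST(L)), continue to the next symbol.
Symbol X is a non-terminal. Add FIRST(X) \ {ε} = { ')' }
X is not nullable (ε ∉ FIRST(X)), so stop here.
FIRST(L X) = { ')', '*', 'id' }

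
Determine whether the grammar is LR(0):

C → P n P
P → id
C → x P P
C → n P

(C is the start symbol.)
Yes, the grammar is LR(0)

A grammar is LR(0) if no state in the canonical LR(0) collection has:
  - both a shift item (dot before a terminal) and a complete item (shift-reduce conflict), or
  - two or more complete items (reduce-reduce conflict; the accept item [C' → C .] counts as a complete item here).

Augment with C' → C and build the canonical LR(0) collection (I0 = CLOSURE({[C' → . C]}), then GOTO on every symbol after a dot until no new states appear). It has 11 states:
  I0: { [C → . P n P], [C → . n P], [C → . x P P], [C' → . C], [P → . id] }  — shift
  I1: { [C' → C .] }  — accept
  I2: { [C → P . n P] }  — shift
  I3: { [P → id .] }  — reduce
  I4: { [C → n . P], [P → . id] }  — shift
  I5: { [C → x . P P], [P → . id] }  — shift
  I6: { [C → x P . P], [P → . id] }  — shift
  I7: { [C → x P P .] }  — reduce
  I8: { [C → n P .] }  — reduce
  I9: { [C → P n . P], [P → . id] }  — shift
  I10: { [C → P n P .] }  — reduce

Every state is either a pure shift/goto state or contains exactly one complete item and nothing to shift — no conflicts. The grammar is LR(0).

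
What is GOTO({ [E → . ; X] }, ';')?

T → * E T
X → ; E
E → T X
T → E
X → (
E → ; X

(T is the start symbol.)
GOTO(I, ';') = CLOSURE({ [A → αX.β] : [A → α.Xβ] ∈ I, X = ';' })

Items with dot before ';', with the dot advanced:
  [E → . ; X] → [E → ; . X]
Closure of the advanced items:
  [E → ; . X] has the dot before X: add [X → . ; E], [X → . (]

GOTO = { [E → ; . X], [X → . (], [X → . ; E] }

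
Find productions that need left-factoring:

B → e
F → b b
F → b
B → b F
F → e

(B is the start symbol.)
Left-factoring is needed when two productions for the same non-terminal
share a common prefix on the right-hand side.

Productions for B:
  B → e
  B → b F
Productions for F:
  F → b b
  F → b
  F → e

Found common prefix 'b' in productions for F

Answer: Yes, F has productions with common prefix 'b'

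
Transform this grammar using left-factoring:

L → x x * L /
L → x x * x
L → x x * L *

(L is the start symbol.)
Left-factoring transforms A → αβ₁ | αβ₂ into A → αA' and A' → β₁ | β₂
(α is the longest common prefix among the alternatives). Repeat until
no nonterminal has two alternatives with a common prefix.

Round 1: L has alternatives sharing prefix 'x x *'. Introduce L': L → x x * L'
  Add: L' → L /
  Add: L' → x
  Add: L' → L *

Round 2: L' has alternatives sharing prefix 'L'. Introduce L'': L' → L L''
  Add: L'' → /
  Add: L'' → *

No remaining common prefixes — done.

Resulting grammar:
L → x x * L'
L' → L L''
L'' → /
L'' → *
L' → x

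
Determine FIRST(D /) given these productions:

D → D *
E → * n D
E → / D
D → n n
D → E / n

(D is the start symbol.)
{ '*', '/', 'n' }

FIRST sets of the non-terminals involved (from the grammar, by fixed-point iteration):
  FIRST(D) = { '*', '/', 'n' }

To compute FIRST(D /), process the symbols left to right:
Symbol D is a non-terminal. Add FIRST(D) \ {ε} = { '*', '/', 'n' }
D is not nullable (ε ∉ FIRST(D)), so stop here.
FIRST(D /) = { '*', '/', 'n' }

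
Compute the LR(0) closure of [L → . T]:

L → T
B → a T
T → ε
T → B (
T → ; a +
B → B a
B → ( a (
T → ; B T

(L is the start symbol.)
To compute CLOSURE, for each item [A → α.Bβ] where B is a non-terminal, add [B → .γ] for all productions B → γ; repeat for the newly added items until nothing changes.

Start with: [L → . T]
  [L → . T] has the dot before T: add [T → .], [T → . B (], [T → . ; a +], [T → . ; B T]
  [T → . B (] has the dot before B: add [B → . a T], [B → . B a], [B → . ( a (]
No further items can be added.

CLOSURE = { [B → . ( a (], [B → . B a], [B → . a T], [L → . T], [T → . ; B T], [T → . ; a +], [T → . B (], [T → .] }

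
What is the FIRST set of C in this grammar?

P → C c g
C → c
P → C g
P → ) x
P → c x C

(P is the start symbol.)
{ 'c' }

To compute FIRST(C), examine every production with C on the left-hand side, reading each right-hand side left to right until a non-nullable symbol is reached.

From C → c:
  - c is a terminal: add 'c' and stop

Collecting: FIRST(C) = { 'c' }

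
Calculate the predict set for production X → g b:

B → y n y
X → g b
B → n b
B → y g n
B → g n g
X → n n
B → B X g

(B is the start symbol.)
PREDICT(X → g b) = (FIRST(RHS) \ {ε}) ∪ (FOLLOW(X) if ε ∈ FIRST(RHS), i.e. RHS ⇒* ε)
FIRST(g b) = { 'g' }
ε ∉ FIRST(g b), so FOLLOW(X) is not added.
PREDICT(X → g b) = { 'g' }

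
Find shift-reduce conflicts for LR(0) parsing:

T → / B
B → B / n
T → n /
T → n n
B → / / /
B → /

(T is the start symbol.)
Augment with T' → T and build the canonical LR(0) collection (I0 = CLOSURE({[T' → . T]}), then GOTO on every symbol after a dot until no new states appear). It has 12 states:
  I0: { [T → . / B], [T → . n /], [T → . n n], [T' → . T] }  — shift
  I1: { [B → . / / /], [B → . /], [B → . B / n], [T → / . B] }  — shift
  I2: { [T' → T .] }  — accept
  I3: { [T → n . /], [T → n . n] }  — shift
  I4: { [T → n / .] }  — reduce
  I5: { [T → n n .] }  — reduce
  I6: { [B → / . / /], [B → / .] }  — shift, reduce
  I7: { [B → B . / n], [T → / B .] }  — shift, reduce
  I8: { [B → B / . n] }  — shift
  I9: { [B → B / n .] }  — reduce
  I10: { [B → / / . /] }  — shift
  I11: { [B → / / / .] }  — reduce

I6 contains reduce item [B → / .] and shift item [B → / . / /] — shift-reduce conflict.
I7 contains reduce item [T → / B .] and shift item [B → B . / n] — shift-reduce conflict.

Answer: Yes — I6: [B → / .] vs [B → / . / /]; I7: [T → / B .] vs [B → B . / n]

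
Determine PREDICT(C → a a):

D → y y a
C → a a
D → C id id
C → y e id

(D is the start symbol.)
{ 'a' }

PREDICT(C → a a) = (FIRST(RHS) \ {ε}) ∪ (FOLLOW(C) if ε ∈ FIRST(RHS), i.e. RHS ⇒* ε)
FIRST(a a) = { 'a' }
ε ∉ FIRST(a a), so FOLLOW(C) is not added.
PREDICT(C → a a) = { 'a' }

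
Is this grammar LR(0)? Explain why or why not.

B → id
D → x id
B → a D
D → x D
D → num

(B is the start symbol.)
Augment with B' → B and build the canonical LR(0) collection (I0 = CLOSURE({[B' → . B]}), then GOTO on every symbol after a dot until no new states appear). It has 9 states:
  I0: { [B → . a D], [B → . id], [B' → . B] }  — shift
  I1: { [B' → B .] }  — accept
  I2: { [B → a . D], [D → . num], [D → . x D], [D → . x id] }  — shift
  I3: { [B → id .] }  — reduce
  I4: { [B → a D .] }  — reduce
  I5: { [D → num .] }  — reduce
  I6: { [D → . num], [D → . x D], [D → . x id], [D → x . D], [D → x . id] }  — shift
  I7: { [D → x D .] }  — reduce
  I8: { [D → x id .] }  — reduce

Every state is either a pure shift/goto state or contains exactly one complete item and nothing to shift — no conflicts. The grammar is LR(0).

Answer: Yes, the grammar is LR(0)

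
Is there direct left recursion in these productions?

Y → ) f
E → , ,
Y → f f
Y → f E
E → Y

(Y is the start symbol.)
Y → ) f: starts with ')'
E → , ,: starts with ','
Y → f f: starts with f
Y → f E: starts with f
E → Y: starts with Y

No direct left recursion found.

Answer: No direct left recursion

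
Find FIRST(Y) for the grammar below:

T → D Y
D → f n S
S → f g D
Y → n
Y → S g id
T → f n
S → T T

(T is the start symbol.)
To compute FIRST(Y), examine every production with Y on the left-hand side, reading each right-hand side left to right until a non-nullable symbol is reached.

FIRST sets of the other non-terminals involved (by the same procedure, iterated to a fixed point):
  FIRST(S) = { 'f' }

From Y → n:
  - n is a terminal: add 'n' and stop
From Y → S g id:
  - S is a non-terminal: add FIRST(S) \ {ε} = { 'f' }
    S is not nullable, so stop

Collecting: FIRST(Y) = { 'f', 'n' }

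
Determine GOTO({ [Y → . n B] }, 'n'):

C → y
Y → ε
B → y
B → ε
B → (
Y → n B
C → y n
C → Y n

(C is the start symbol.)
{ [B → . (], [B → . y], [B → .], [Y → n . B] }

GOTO(I, 'n') = CLOSURE({ [A → αX.β] : [A → α.Xβ] ∈ I, X = 'n' })

Items with dot before 'n', with the dot advanced:
  [Y → . n B] → [Y → n . B]
Closure of the advanced items:
  [Y → n . B] has the dot before B: add [B → . y], [B → .], [B → . (]

GOTO = { [B → . (], [B → . y], [B → .], [Y → n . B] }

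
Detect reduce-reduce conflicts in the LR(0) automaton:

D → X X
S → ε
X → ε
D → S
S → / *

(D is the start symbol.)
Yes — I0: [S → .] vs [X → .]

A reduce-reduce conflict occurs when an LR(0) state has two complete items [A → α .] and [B → β .] — both call for a reduction, and with no lookahead the parser cannot choose between them.

Augment with D' → D and build the canonical LR(0) collection (I0 = CLOSURE({[D' → . D]}), then GOTO on every symbol after a dot until no new states appear). It has 7 states:
  I0: { [D → . S], [D → . X X], [D' → . D], [S → . / *], [S → .], [X → .] }  — shift, 2 reduces
  I1: { [S → / . *] }  — shift
  I2: { [D' → D .] }  — accept
  I3: { [D → S .] }  — reduce
  I4: { [D → X . X], [X → .] }  — reduce
  I5: { [D → X X .] }  — reduce
  I6: { [S → / * .] }  — reduce

I0 contains complete items [S → .], [X → .] — reduce-reduce conflict.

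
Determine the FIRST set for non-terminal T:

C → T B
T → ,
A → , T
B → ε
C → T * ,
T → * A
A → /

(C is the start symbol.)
{ '*', ',' }

From T → ,:
  - ',' is a terminal: add ',' and stop
From T → * A:
  - '*' is a terminal: add '*' and stop

Collecting: FIRST(T) = { '*', ',' }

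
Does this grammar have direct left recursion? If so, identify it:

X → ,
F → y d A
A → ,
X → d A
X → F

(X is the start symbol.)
X → ,: starts with ','
F → y d A: starts with y
A → ,: starts with ','
X → d A: starts with d
X → F: starts with F

No direct left recursion found.

Answer: No direct left recursion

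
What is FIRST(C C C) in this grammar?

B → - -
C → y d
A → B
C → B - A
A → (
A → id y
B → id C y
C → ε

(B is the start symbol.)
FIRST sets of the non-terminals involved (from the grammar, by fixed-point iteration):
  FIRST(C) = { '-', 'id', 'y', ε }

To compute FIRST(C C C), process the symbols left to right:
Symbol C is a non-terminal. Add FIRST(C) \ {ε} = { '-', 'id', 'y' }
C is nullable (ε ∈ FIRST(C)), continue to the next symbol.
Symbol C is a non-terminal. Add FIRST(C) \ {ε} = { '-', 'id', 'y' }
C is nullable (ε ∈ FIRST(C)), continue to the next symbol.
Symbol C is a non-terminal. Add FIRST(C) \ {ε} = { '-', 'id', 'y' }
C is nullable (ε ∈ FIRST(C)), continue to the next symbol.
All symbols are nullable, so ε is in the result.
FIRST(C C C) = { '-', 'id', 'y', ε }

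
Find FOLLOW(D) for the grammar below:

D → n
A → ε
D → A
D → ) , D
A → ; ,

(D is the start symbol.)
{ $ }

To compute FOLLOW(D), find every occurrence of D on a right-hand side N → α D β: add FIRST(β) \ {ε}, and if β is empty or nullable also add FOLLOW(N). Iterate to a fixed point.

D is the start symbol, so $ ∈ FOLLOW(D).
In D → ) , D: D is at the end; this adds FOLLOW(D) to itself — nothing new

Taking the union: FOLLOW(D) = { $ }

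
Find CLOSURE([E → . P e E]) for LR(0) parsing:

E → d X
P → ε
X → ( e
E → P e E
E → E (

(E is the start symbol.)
{ [E → . P e E], [P → .] }

To compute CLOSURE, for each item [A → α.Bβ] where B is a non-terminal, add [B → .γ] for all productions B → γ; repeat for the newly added items until nothing changes.

Start with: [E → . P e E]
  [E → . P e E] has the dot before P: add [P → .]
No further items can be added.

CLOSURE = { [E → . P e E], [P → .] }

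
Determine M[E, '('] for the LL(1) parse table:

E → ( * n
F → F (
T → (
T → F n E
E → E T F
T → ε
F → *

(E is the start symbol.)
To find M[E, '('], we find productions for E where '(' is in the predict set (PREDICT(N → α) = (FIRST(α) \ {ε}) ∪ (FOLLOW(N) if α ⇒* ε)).

Relevant sets:
  FIRST(E) = { '(' }

E → ( * n: PREDICT = { '(' }
  '(' is in predict set, so this production goes in M[E, '(']
E → E T F: PREDICT = { '(' }
  '(' is in predict set, so this production goes in M[E, '(']

M[E, '('] = E → ( * n, E → E T F  (a multiply-defined cell — the grammar is not LL(1))

Answer: E → ( * n, E → E T F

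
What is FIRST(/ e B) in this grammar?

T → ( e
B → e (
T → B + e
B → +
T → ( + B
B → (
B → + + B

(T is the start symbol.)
{ '/' }

To compute FIRST(/ e B), process the symbols left to right:
Symbol / is a terminal. Add '/' and stop.
FIRST(/ e B) = { '/' }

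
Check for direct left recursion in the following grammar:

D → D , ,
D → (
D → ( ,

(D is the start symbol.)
Yes, D is left-recursive

Direct left recursion occurs when N → N α for some non-terminal N (the right-hand side begins with the left-hand side itself).

D → D , ,: LEFT RECURSIVE (starts with D)
D → (: starts with '('
D → ( ,: starts with '('

The grammar has direct left recursion on: D.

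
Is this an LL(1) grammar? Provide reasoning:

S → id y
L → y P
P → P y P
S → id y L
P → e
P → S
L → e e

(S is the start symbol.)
No. Predict set conflict for S: { 'id' }

A grammar is LL(1) if for each non-terminal N with multiple productions, the predict sets of those productions are pairwise disjoint, where PREDICT(N → α) = (FIRST(α) \ {ε}) ∪ (FOLLOW(N) if α ⇒* ε).

Relevant sets:
  FIRST(P) = { 'e', 'id' }
  FIRST(S) = { 'id' }

For S:
  PREDICT(S → id y) = { 'id' }
  PREDICT(S → id y L) = { 'id' }
For L:
  PREDICT(L → y P) = { 'y' }
  PREDICT(L → e e) = { 'e' }
For P:
  PREDICT(P → P y P) = { 'e', 'id' }
  PREDICT(P → e) = { 'e' }
  PREDICT(P → S) = { 'id' }

Conflict found: Predict set conflict for S: { 'id' }
The grammar is NOT LL(1).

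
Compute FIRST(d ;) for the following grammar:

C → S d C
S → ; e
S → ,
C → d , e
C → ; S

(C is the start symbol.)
To compute FIRST(d ;), process the symbols left to right:
Symbol d is a terminal. Add 'd' and stop.
FIRST(d ;) = { 'd' }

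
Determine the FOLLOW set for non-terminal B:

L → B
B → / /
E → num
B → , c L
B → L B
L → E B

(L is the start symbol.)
{ $, ',', '/', 'num' }

In L → B: B is at the end, add FOLLOW(L)
In B → L B: B is at the end; this adds FOLLOW(B) to itself — nothing new
In L → E B: B is at the end, add FOLLOW(L)

The FOLLOW sets referred to above (computed the same way, to a fixed point):
  FOLLOW(L) = { $, ',', '/', 'num' }

Taking the union: FOLLOW(B) = { $, ',', '/', 'num' }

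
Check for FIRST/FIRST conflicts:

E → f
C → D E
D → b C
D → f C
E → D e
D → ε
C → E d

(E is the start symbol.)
Yes. E → f / E → D e on { 'f' }; C → D E / C → E d on { 'b', 'e', 'f' }

A FIRST/FIRST conflict occurs when two productions N → α and N → β for the same non-terminal have FIRST(α) ∩ FIRST(β) ≠ ∅ (with ε ∈ FIRST of a nullable right-hand side, so two nullable alternatives also conflict).

FIRST sets of the non-terminals at (or reachable through a nullable prefix from) the front of some alternative:
  FIRST(D) = { 'b', 'f', ε }
  FIRST(E) = { 'b', 'e', 'f' }

Productions for E:
  E → f: FIRST = { 'f' }
  E → D e: FIRST = { 'b', 'e', 'f' }
Productions for C:
  C → D E: FIRST = { 'b', 'e', 'f' }
  C → E d: FIRST = { 'b', 'e', 'f' }
Productions for D:
  D → b C: FIRST = { 'b' }
  D → f C: FIRST = { 'f' }
  D → ε: FIRST = { ε }

Conflict for E: E → f and E → D e
  Overlap: { 'f' }
Conflict for C: C → D E and C → E d
  Overlap: { 'b', 'e', 'f' }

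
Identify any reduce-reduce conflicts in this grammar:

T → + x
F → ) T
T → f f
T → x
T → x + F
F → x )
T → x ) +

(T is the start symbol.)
Augment with T' → T and build the canonical LR(0) collection (I0 = CLOSURE({[T' → . T]}), then GOTO on every symbol after a dot until no new states appear). It has 15 states:
  I0: { [T → . + x], [T → . f f], [T → . x ) +], [T → . x + F], [T → . x], [T' → . T] }  — shift
  I1: { [T → + . x] }  — shift
  I2: { [T' → T .] }  — accept
  I3: { [T → f . f] }  — shift
  I4: { [T → x . ) +], [T → x . + F], [T → x .] }  — shift, reduce
  I5: { [T → x ) . +] }  — shift
  I6: { [F → . ) T], [F → . x )], [T → x + . F] }  — shift
  I7: { [F → ) . T], [T → . + x], [T → . f f], [T → . x ) +], [T → . x + F], [T → . x] }  — shift
  I8: { [T → x + F .] }  — reduce
  I9: { [F → x . )] }  — shift
  I10: { [F → x ) .] }  — reduce
  I11: { [F → ) T .] }  — reduce
  I12: { [T → x ) + .] }  — reduce
  I13: { [T → f f .] }  — reduce
  I14: { [T → + x .] }  — reduce

No state contains more than one complete item.

Answer: No reduce-reduce conflicts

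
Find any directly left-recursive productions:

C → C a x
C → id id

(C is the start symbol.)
Yes, C is left-recursive

Direct left recursion occurs when N → N α for some non-terminal N (the right-hand side begins with the left-hand side itself).

C → C a x: LEFT RECURSIVE (starts with C)
C → id id: starts with id

The grammar has direct left recursion on: C.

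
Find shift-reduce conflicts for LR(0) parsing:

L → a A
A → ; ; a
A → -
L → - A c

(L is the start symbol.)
No shift-reduce conflicts

A shift-reduce conflict occurs when an LR(0) state has both:
  - a complete (reduce) item [A → α .] (dot at the end), and
  - a shift item [B → β . c γ] (dot before a terminal).

Augment with L' → L and build the canonical LR(0) collection (I0 = CLOSURE({[L' → . L]}), then GOTO on every symbol after a dot until no new states appear). It has 11 states:
  I0: { [L → . - A c], [L → . a A], [L' → . L] }  — shift
  I1: { [A → . -], [A → . ; ; a], [L → - . A c] }  — shift
  I2: { [L' → L .] }  — accept
  I3: { [A → . -], [A → . ; ; a], [L → a . A] }  — shift
  I4: { [A → - .] }  — reduce
  I5: { [A → ; . ; a] }  — shift
  I6: { [L → a A .] }  — reduce
  I7: { [A → ; ; . a] }  — shift
  I8: { [A → ; ; a .] }  — reduce
  I9: { [L → - A . c] }  — shift
  I10: { [L → - A c .] }  — reduce

No state contains both a complete item and a shift item.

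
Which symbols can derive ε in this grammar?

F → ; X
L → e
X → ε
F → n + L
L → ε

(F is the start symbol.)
A non-terminal is nullable if it can derive ε (the empty string): either it has an ε-production, or it has a production whose right-hand side consists entirely of nullable non-terminals.

ε-productions: X → ε, L → ε
So X, L are immediately nullable.
No further non-terminal can be added: every production for the remaining non-terminals contains a terminal or a non-nullable non-terminal.
Nullable = { 'L', 'X' }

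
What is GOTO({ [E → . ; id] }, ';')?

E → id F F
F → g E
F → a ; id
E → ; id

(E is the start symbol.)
GOTO(I, ';') = CLOSURE({ [A → αX.β] : [A → α.Xβ] ∈ I, X = ';' })

Items with dot before ';', with the dot advanced:
  [E → . ; id] → [E → ; . id]
Closure adds nothing (no advanced item has the dot before a non-terminal).

GOTO = { [E → ; . id] }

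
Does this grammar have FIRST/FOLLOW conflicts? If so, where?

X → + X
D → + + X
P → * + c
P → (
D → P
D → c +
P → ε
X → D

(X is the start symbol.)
A FIRST/FOLLOW conflict occurs when a non-terminal N has a nullable alternative N → β (β ⇒* ε) and another alternative N → α with FIRST(α) ∩ FOLLOW(N) ≠ ∅: on such a lookahead the parser cannot decide between expanding α and letting N vanish via β.

Nullable non-terminals: D, P, X.
FIRST sets used below: FIRST(P) = { '(', '*', ε }, FIRST(D) = { '(', '*', '+', 'c', ε }

D: nullable alternative(s) D → P; FOLLOW(D) = { $ }
  D → + + X: FIRST \ {ε} = { '+' } — disjoint from FOLLOW(D)
  D → P: FIRST \ {ε} = { '(', '*' } — this is the only nullable alternative, skip
  D → c +: FIRST \ {ε} = { 'c' } — disjoint from FOLLOW(D)

P: nullable alternative(s) P → ε; FOLLOW(P) = { $ }
  P → * + c: FIRST \ {ε} = { '*' } — disjoint from FOLLOW(P)
  P → (: FIRST \ {ε} = { '(' } — disjoint from FOLLOW(P)
  P → ε: FIRST \ {ε} = { } — this is the only nullable alternative, skip

X: nullable alternative(s) X → D; FOLLOW(X) = { $ }
  X → + X: FIRST \ {ε} = { '+' } — disjoint from FOLLOW(X)
  X → D: FIRST \ {ε} = { '(', '*', '+', 'c' } — this is the only nullable alternative, skip

No FIRST/FOLLOW conflicts found.

Answer: No FIRST/FOLLOW conflicts.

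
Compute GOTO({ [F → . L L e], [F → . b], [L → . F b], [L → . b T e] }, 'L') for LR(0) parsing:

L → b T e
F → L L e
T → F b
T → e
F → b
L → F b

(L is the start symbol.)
GOTO(I, 'L') = CLOSURE({ [A → αX.β] : [A → α.Xβ] ∈ I, X = 'L' })

Items with dot before 'L', with the dot advanced:
  [F → . L L e] → [F → L . L e]
Closure of the advanced items:
  [F → L . L e] has the dot before L: add [L → . b T e], [L → . F b]
  [L → . F b] has the dot before F: add [F → . L L e], [F → . b]

GOTO = { [F → . L L e], [F → . b], [F → L . L e], [L → . F b], [L → . b T e] }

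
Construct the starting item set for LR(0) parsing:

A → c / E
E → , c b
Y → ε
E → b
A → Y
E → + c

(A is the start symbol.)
First, augment the grammar with A' → A
I₀ = CLOSURE({ [A' → . A] }):
  [A' → . A] has the dot before A: add [A → . c / E], [A → . Y]
  [A → . Y] has the dot before Y: add [Y → .]
No further items can be added.

I₀ = { [A → . Y], [A → . c / E], [A' → . A], [Y → .] }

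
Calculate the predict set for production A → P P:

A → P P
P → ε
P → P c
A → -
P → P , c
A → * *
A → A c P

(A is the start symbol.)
PREDICT(A → P P) = (FIRST(RHS) \ {ε}) ∪ (FOLLOW(A) if ε ∈ FIRST(RHS), i.e. RHS ⇒* ε)
FIRST(P) = { ',', 'c', ε }
FIRST(P P) = { ',', 'c', ε }
ε ∈ FIRST(P P) (the right-hand side is nullable), so add FOLLOW(A) = { $, 'c' }
PREDICT(A → P P) = { $, ',', 'c' }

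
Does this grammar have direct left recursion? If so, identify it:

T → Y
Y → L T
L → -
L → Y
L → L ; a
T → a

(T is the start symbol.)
Yes, L is left-recursive

Direct left recursion occurs when N → N α for some non-terminal N (the right-hand side begins with the left-hand side itself).

T → Y: starts with Y
Y → L T: starts with L
L → -: starts with '-'
L → Y: starts with Y
L → L ; a: LEFT RECURSIVE (starts with L)
T → a: starts with a

The grammar has direct left recursion on: L.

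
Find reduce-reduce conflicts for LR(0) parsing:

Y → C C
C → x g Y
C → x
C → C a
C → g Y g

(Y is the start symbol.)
Augment with Y' → Y and build the canonical LR(0) collection (I0 = CLOSURE({[Y' → . Y]}), then GOTO on every symbol after a dot until no new states appear). It has 11 states:
  I0: { [C → . C a], [C → . g Y g], [C → . x g Y], [C → . x], [Y → . C C], [Y' → . Y] }  — shift
  I1: { [C → . C a], [C → . g Y g], [C → . x g Y], [C → . x], [C → C . a], [Y → C . C] }  — shift
  I2: { [Y' → Y .] }  — accept
  I3: { [C → . C a], [C → . g Y g], [C → . x g Y], [C → . x], [C → g . Y g], [Y → . C C] }  — shift
  I4: { [C → x . g Y], [C → x .] }  — shift, reduce
  I5: { [C → . C a], [C → . g Y g], [C → . x g Y], [C → . x], [C → x g . Y], [Y → . C C] }  — shift
  I6: { [C → x g Y .] }  — reduce
  I7: { [C → g Y . g] }  — shift
  I8: { [C → g Y g .] }  — reduce
  I9: { [C → C . a], [Y → C C .] }  — shift, reduce
  I10: { [C → C a .] }  — reduce

No state contains more than one complete item.

Answer: No reduce-reduce conflicts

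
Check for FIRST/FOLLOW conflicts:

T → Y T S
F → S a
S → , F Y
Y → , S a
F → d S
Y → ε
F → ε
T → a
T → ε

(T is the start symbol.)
Nullable non-terminals: F, T, Y.
FIRST sets used below: FIRST(S) = { ',' }, FIRST(Y) = { ',', ε }, FIRST(T) = { ',', 'a', ε }

F: nullable alternative(s) F → ε; FOLLOW(F) = { $, ',', 'a' }
  F → S a: FIRST \ {ε} = { ',' } — overlaps FOLLOW(F) on { ',' }: CONFLICT
  F → d S: FIRST \ {ε} = { 'd' } — disjoint from FOLLOW(F)
  F → ε: FIRST \ {ε} = { } — this is the only nullable alternative, skip

T: nullable alternative(s) T → ε; FOLLOW(T) = { $, ',' }
  T → Y T S: FIRST \ {ε} = { ',', 'a' } — overlaps FOLLOW(T) on { ',' }: CONFLICT
  T → a: FIRST \ {ε} = { 'a' } — disjoint from FOLLOW(T)
  T → ε: FIRST \ {ε} = { } — this is the only nullable alternative, skip

Y: nullable alternative(s) Y → ε; FOLLOW(Y) = { $, ',', 'a' }
  Y → , S a: FIRST \ {ε} = { ',' } — overlaps FOLLOW(Y) on { ',' }: CONFLICT
  Y → ε: FIRST \ {ε} = { } — this is the only nullable alternative, skip

S has no nullable alternative, so no FIRST/FOLLOW check is needed there.

So the grammar has 3 FIRST/FOLLOW conflicts (marked CONFLICT above).

Answer: Yes. T → Y T S with FOLLOW(T) on { ',' }; F → S a with FOLLOW(F) on { ',' }; Y → ',' S a with FOLLOW(Y) on { ',' }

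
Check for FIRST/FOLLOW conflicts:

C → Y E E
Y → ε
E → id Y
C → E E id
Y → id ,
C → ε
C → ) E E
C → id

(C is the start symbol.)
A FIRST/FOLLOW conflict occurs when a non-terminal N has a nullable alternative N → β (β ⇒* ε) and another alternative N → α with FIRST(α) ∩ FOLLOW(N) ≠ ∅: on such a lookahead the parser cannot decide between expanding α and letting N vanish via β.

Nullable non-terminals: C, Y.
FIRST sets used below: FIRST(Y) = { 'id', ε }, FIRST(E) = { 'id' }

C: nullable alternative(s) C → ε; FOLLOW(C) = { $ }
  C → Y E E: FIRST \ {ε} = { 'id' } — disjoint from FOLLOW(C)
  C → E E id: FIRST \ {ε} = { 'id' } — disjoint from FOLLOW(C)
  C → ε: FIRST \ {ε} = { } — this is the only nullable alternative, skip
  C → ) E E: FIRST \ {ε} = { ')' } — disjoint from FOLLOW(C)
  C → id: FIRST \ {ε} = { 'id' } — disjoint from FOLLOW(C)

Y: nullable alternative(s) Y → ε; FOLLOW(Y) = { $, 'id' }
  Y → ε: FIRST \ {ε} = { } — this is the only nullable alternative, skip
  Y → id ,: FIRST \ {ε} = { 'id' } — overlaps FOLLOW(Y) on { 'id' }: CONFLICT

E has no nullable alternative, so no FIRST/FOLLOW check is needed there.

So the grammar has 1 FIRST/FOLLOW conflict (marked CONFLICT above).

Answer: Yes. Y → id ',' with FOLLOW(Y) on { 'id' }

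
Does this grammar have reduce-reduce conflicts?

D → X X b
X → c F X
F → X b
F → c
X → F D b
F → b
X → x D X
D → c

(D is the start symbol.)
Augment with D' → D and build the canonical LR(0) collection (I0 = CLOSURE({[D' → . D]}), then GOTO on every symbol after a dot until no new states appear). It has 19 states:
  I0: { [D → . X X b], [D → . c], [D' → . D], [F → . X b], [F → . b], [F → . c], [X → . F D b], [X → . c F X], [X → . x D X] }  — shift
  I1: { [D' → D .] }  — accept
  I2: { [D → . X X b], [D → . c], [F → . X b], [F → . b], [F → . c], [X → . F D b], [X → . c F X], [X → . x D X], [X → F . D b] }  — shift
  I3: { [D → X . X b], [F → . X b], [F → . b], [F → . c], [F → X . b], [X → . F D b], [X → . c F X], [X → . x D X] }  — shift
  I4: { [F → b .] }  — reduce
  I5: { [D → c .], [F → . X b], [F → . b], [F → . c], [F → c .], [X → . F D b], [X → . c F X], [X → . x D X], [X → c . F X] }  — shift, 2 reduces
  I6: { [D → . X X b], [D → . c], [F → . X b], [F → . b], [F → . c], [X → . F D b], [X → . c F X], [X → . x D X], [X → x . D X] }  — shift
  I7: { [F → . X b], [F → . b], [F → . c], [X → . F D b], [X → . c F X], [X → . x D X], [X → x D . X] }  — shift
  I8: { [F → X . b], [X → x D X .] }  — shift, reduce
  I9: { [F → . X b], [F → . b], [F → . c], [F → c .], [X → . F D b], [X → . c F X], [X → . x D X], [X → c . F X] }  — shift, reduce
  I10: { [D → . X X b], [D → . c], [F → . X b], [F → . b], [F → . c], [X → . F D b], [X → . c F X], [X → . x D X], [X → F . D b], [X → c F . X] }  — shift
  I11: { [F → X . b] }  — shift
  I12: { [F → X b .] }  — reduce
  I13: { [X → F D . b] }  — shift
  I14: { [D → X . X b], [F → . X b], [F → . b], [F → . c], [F → X . b], [X → . F D b], [X → . c F X], [X → . x D X], [X → c F X .] }  — shift, reduce
  I15: { [D → X X . b], [F → X . b] }  — shift
  I16: { [F → X b .], [F → b .] }  — 2 reduces
  I17: { [D → X X b .], [F → X b .] }  — 2 reduces
  I18: { [X → F D b .] }  — reduce

I5 contains complete items [D → c .], [F → c .] — reduce-reduce conflict.
I16 contains complete items [F → X b .], [F → b .] — reduce-reduce conflict.
I17 contains complete items [D → X X b .], [F → X b .] — reduce-reduce conflict.

Answer: Yes — I5: [D → c .] vs [F → c .]; I16: [F → X b .] vs [F → b .]; I17: [D → X X b .] vs [F → X b .]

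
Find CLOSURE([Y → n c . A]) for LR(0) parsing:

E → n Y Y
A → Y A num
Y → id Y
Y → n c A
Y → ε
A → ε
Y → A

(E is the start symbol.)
To compute CLOSURE, for each item [A → α.Bβ] where B is a non-terminal, add [B → .γ] for all productions B → γ; repeat for the newly added items until nothing changes.

Start with: [Y → n c . A]
  [Y → n c . A] has the dot before A: add [A → . Y A num], [A → .]
  [A → . Y A num] has the dot before Y: add [Y → . id Y], [Y → . n c A], [Y → .], [Y → . A]
No further items can be added.

CLOSURE = { [A → . Y A num], [A → .], [Y → . A], [Y → . id Y], [Y → . n c A], [Y → .], [Y → n c . A] }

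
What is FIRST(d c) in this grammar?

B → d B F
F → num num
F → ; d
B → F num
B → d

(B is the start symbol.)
{ 'd' }

To compute FIRST(d c), process the symbols left to right:
Symbol d is a terminal. Add 'd' and stop.
FIRST(d c) = { 'd' }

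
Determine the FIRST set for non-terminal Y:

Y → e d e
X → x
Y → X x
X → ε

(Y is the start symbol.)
{ 'e', 'x' }

To compute FIRST(Y), examine every production with Y on the left-hand side, reading each right-hand side left to right until a non-nullable symbol is reached.

FIRST sets of the other non-terminals involved (by the same procedure, iterated to a fixed point):
  FIRST(X) = { 'x', ε }

From Y → e d e:
  - e is a terminal: add 'e' and stop
From Y → X x:
  - X is a non-terminal: add FIRST(X) \ {ε} = { 'x' }
    X is nullable, so continue to the next symbol
  - x is a terminal: add 'x' and stop

Collecting: FIRST(Y) = { 'e', 'x' }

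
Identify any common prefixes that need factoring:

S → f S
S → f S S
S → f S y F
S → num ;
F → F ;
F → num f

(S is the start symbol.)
Yes, S has productions with common prefix 'f S'

Left-factoring is needed when two productions for the same non-terminal
share a common prefix on the right-hand side.

Productions for S:
  S → f S
  S → f S S
  S → f S y F
  S → num ;
Productions for F:
  F → F ;
  F → num f

Found common prefix 'f S' in productions for S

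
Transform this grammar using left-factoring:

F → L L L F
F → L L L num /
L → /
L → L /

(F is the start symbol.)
F → L L L F'
F' → F
F' → num /
L → /
L → L /

Left-factoring transforms A → αβ₁ | αβ₂ into A → αA' and A' → β₁ | β₂
(α is the longest common prefix among the alternatives). Repeat until
no nonterminal has two alternatives with a common prefix.

Round 1: F has alternatives sharing prefix 'L L L'. Introduce F': F → L L L F'
  Add: F' → F
  Add: F' → num /

No remaining common prefixes — done.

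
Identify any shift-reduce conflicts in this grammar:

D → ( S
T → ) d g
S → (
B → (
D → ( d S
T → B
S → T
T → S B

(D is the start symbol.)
Yes — I6: [D → ( S .] vs [B → . (]; I9: [D → ( d S .] vs [B → . (]

A shift-reduce conflict occurs when an LR(0) state has both:
  - a complete (reduce) item [A → α .] (dot at the end), and
  - a shift item [B → β . c γ] (dot before a terminal).

Augment with D' → D and build the canonical LR(0) collection (I0 = CLOSURE({[D' → . D]}), then GOTO on every symbol after a dot until no new states appear). It has 14 states:
  I0: { [D → . ( S], [D → . ( d S], [D' → . D] }  — shift
  I1: { [B → . (], [D → ( . S], [D → ( . d S], [S → . (], [S → . T], [T → . ) d g], [T → . B], [T → . S B] }  — shift
  I2: { [D' → D .] }  — accept
  I3: { [B → ( .], [S → ( .] }  — 2 reduces
  I4: { [T → ) . d g] }  — shift
  I5: { [T → B .] }  — reduce
  I6: { [B → . (], [D → ( S .], [T → S . B] }  — shift, reduce
  I7: { [S → T .] }  — reduce
  I8: { [B → . (], [D → ( d . S], [S → . (], [S → . T], [T → . ) d g], [T → . B], [T → . S B] }  — shift
  I9: { [B → . (], [D → ( d S .], [T → S . B] }  — shift, reduce
  I10: { [B → ( .] }  — reduce
  I11: { [T → S B .] }  — reduce
  I12: { [T → ) d . g] }  — shift
  I13: { [T → ) d g .] }  — reduce

I6 contains reduce item [D → ( S .] and shift item [B → . (] — shift-reduce conflict.
I9 contains reduce item [D → ( d S .] and shift item [B → . (] — shift-reduce conflict.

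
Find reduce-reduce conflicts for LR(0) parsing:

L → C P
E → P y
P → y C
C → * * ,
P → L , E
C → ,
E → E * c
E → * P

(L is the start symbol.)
No reduce-reduce conflicts

A reduce-reduce conflict occurs when an LR(0) state has two complete items [A → α .] and [B → β .] — both call for a reduction, and with no lookahead the parser cannot choose between them.

Augment with L' → L and build the canonical LR(0) collection (I0 = CLOSURE({[L' → . L]}), then GOTO on every symbol after a dot until no new states appear). It has 20 states:
  I0: { [C → . * * ,], [C → . ,], [L → . C P], [L' → . L] }  — shift
  I1: { [C → * . * ,] }  — shift
  I2: { [C → , .] }  — reduce
  I3: { [C → . * * ,], [C → . ,], [L → . C P], [L → C . P], [P → . L , E], [P → . y C] }  — shift
  I4: { [L' → L .] }  — accept
  I5: { [P → L . , E] }  — shift
  I6: { [L → C P .] }  — reduce
  I7: { [C → . * * ,], [C → . ,], [P → y . C] }  — shift
  I8: { [P → y C .] }  — reduce
  I9: { [C → . * * ,], [C → . ,], [E → . * P], [E → . E * c], [E → . P y], [L → . C P], [P → . L , E], [P → . y C], [P → L , . E] }  — shift
  I10: { [C → * . * ,], [C → . * * ,], [C → . ,], [E → * . P], [L → . C P], [P → . L , E], [P → . y C] }  — shift
  I11: { [E → E . * c], [P → L , E .] }  — shift, reduce
  I12: { [E → P . y] }  — shift
  I13: { [E → P y .] }  — reduce
  I14: { [E → E * . c] }  — shift
  I15: { [E → E * c .] }  — reduce
  I16: { [C → * * . ,], [C → * . * ,] }  — shift
  I17: { [E → * P .] }  — reduce
  I18: { [C → * * . ,] }  — shift
  I19: { [C → * * , .] }  — reduce

No state contains more than one complete item.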